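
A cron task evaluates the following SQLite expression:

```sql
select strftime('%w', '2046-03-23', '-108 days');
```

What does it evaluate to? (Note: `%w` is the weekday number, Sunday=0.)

First apply '-108 days': 2046-03-23 → 2045-12-05.
2045-12-05 is a Tuesday; with Sunday=0 that is 2.

2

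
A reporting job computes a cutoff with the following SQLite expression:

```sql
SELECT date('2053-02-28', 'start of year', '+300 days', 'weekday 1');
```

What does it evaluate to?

`start of year` rewinds 2053-02-28 to 2053-01-01.
Applying '+300 days' to 2053-01-01: counting 300 days forward gives 2053-10-28.
`weekday 1` advances to the next Monday; 2053-10-28 is a Tuesday, so it moves forward to 2053-11-03.

2053-11-03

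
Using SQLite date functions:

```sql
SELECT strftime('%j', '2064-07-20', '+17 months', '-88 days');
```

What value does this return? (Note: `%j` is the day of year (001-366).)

266

First apply '+17 months', '-88 days': 2064-07-20 → 2065-09-23.
Day-of-year for 2065-09-23: days since 2065-01-01 inclusive = 266, zero-padded to 266.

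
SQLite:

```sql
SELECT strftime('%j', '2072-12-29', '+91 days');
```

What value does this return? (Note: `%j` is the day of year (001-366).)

089

First apply '+91 days': 2072-12-29 → 2073-03-30.
Day-of-year for 2073-03-30: days since 2073-01-01 inclusive = 89, zero-padded to 089.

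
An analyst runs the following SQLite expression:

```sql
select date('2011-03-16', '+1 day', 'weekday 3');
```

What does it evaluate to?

2011-03-23

Advancing 1 more day within March lands on 2011-03-17.
`weekday 3` advances to the next Wednesday; 2011-03-17 is a Thursday, so it moves forward to 2011-03-23.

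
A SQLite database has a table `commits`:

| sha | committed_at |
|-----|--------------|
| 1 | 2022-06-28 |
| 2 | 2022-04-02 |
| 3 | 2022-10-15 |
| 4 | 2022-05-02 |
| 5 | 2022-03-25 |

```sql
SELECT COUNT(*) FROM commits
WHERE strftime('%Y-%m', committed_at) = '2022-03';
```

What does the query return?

1

Rows with year-month 2022-03: 2022-03-25 → 1.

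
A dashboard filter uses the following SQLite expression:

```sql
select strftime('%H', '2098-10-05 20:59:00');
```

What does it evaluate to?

`%H` extracts the 2-digit hour (00-23): 20.

20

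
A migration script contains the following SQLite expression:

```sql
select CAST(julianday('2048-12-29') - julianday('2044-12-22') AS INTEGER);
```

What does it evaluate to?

9 days remain in December 2044 after the 22nd (31 − 22).
Full months from January 2045 through November 2048 contribute their day counts.
Then 29 days into December 2048.
Total: 9 + 31 + 28 + 31 + 30 + 31 + 30 + 31 + 31 + 30 + 31 + 30 + 31 + 31 + 28 + 31 + 30 + 31 + 30 + 31 + 31 + 30 + 31 + 30 + 31 + 31 + 28 + 31 + 30 + 31 + 30 + 31 + 31 + 30 + 31 + 30 + 31 + 31 + 29 + 31 + 30 + 31 + 30 + 31 + 31 + 30 + 31 + 30 + 29 = 1468.

1468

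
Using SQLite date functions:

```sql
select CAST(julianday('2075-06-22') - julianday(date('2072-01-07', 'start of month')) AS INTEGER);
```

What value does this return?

1268

`start of month` rewinds 2072-01-07 to 2072-01-01.
30 days remain in January 2072 after the 1st (31 − 1).
Full months from February 2072 through May 2075 contribute their day counts.
Then 22 days into June 2075.
Total: 30 + 29 + 31 + 30 + 31 + 30 + 31 + 31 + 30 + 31 + 30 + 31 + 31 + 28 + 31 + 30 + 31 + 30 + 31 + 31 + 30 + 31 + 30 + 31 + 31 + 28 + 31 + 30 + 31 + 30 + 31 + 31 + 30 + 31 + 30 + 31 + 31 + 28 + 31 + 30 + 31 + 22 = 1268.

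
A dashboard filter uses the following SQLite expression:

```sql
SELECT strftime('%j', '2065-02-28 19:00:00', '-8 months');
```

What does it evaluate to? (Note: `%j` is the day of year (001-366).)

180

First apply '-8 months': 2065-02-28 19:00:00 → 2064-06-28 19:00:00.
Day-of-year for 2064-06-28: days since 2064-01-01 inclusive = 180, zero-padded to 180.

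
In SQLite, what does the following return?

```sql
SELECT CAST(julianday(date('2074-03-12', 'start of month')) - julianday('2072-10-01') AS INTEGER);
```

`start of month` rewinds 2074-03-12 to 2074-03-01.
30 days remain in October 2072 after the 1st (31 − 1).
Full months from November 2072 through February 2074 contribute their day counts.
Then 1 day into March 2074.
Total: 30 + 30 + 31 + 31 + 28 + 31 + 30 + 31 + 30 + 31 + 31 + 30 + 31 + 30 + 31 + 31 + 28 + 1 = 516.

516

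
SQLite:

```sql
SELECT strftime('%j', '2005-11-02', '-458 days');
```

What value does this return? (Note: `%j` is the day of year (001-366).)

214

First apply '-458 days': 2005-11-02 → 2004-08-01.
Day-of-year for 2004-08-01: days since 2004-01-01 inclusive = 214, zero-padded to 214.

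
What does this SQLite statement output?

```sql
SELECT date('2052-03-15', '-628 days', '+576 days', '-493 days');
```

Applying '-628 days' to 2052-03-15: counting 628 days back gives 2050-06-26.
Applying '+576 days' to 2050-06-26: counting 576 days forward gives 2052-01-23.
Applying '-493 days' to 2052-01-23: counting 493 days back gives 2050-09-17.

2050-09-17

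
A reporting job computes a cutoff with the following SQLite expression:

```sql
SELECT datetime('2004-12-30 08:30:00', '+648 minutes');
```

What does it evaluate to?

2004-12-30 19:18:00

648 minutes = 10h 48m; +648 minutes from 2004-12-30 08:30:00 is 2004-12-30 19:18:00.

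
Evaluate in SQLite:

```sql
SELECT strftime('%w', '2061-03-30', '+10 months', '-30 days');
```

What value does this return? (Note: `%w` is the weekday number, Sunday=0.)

First apply '+10 months', '-30 days': 2061-03-30 → 2061-12-31.
2061-12-31 is a Saturday; with Sunday=0 that is 6.

6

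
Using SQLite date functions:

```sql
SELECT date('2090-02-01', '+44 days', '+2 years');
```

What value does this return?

2092-03-17

Applying '+44 days' to 2090-02-01: counting 44 days forward gives 2090-03-17.
Adding +2 years to 2090-03-17 gives 2092-03-17.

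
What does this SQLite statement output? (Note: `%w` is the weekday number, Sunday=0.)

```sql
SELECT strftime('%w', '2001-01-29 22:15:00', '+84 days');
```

1

First apply '+84 days': 2001-01-29 22:15:00 → 2001-04-23 22:15:00.
2001-04-23 is a Monday; with Sunday=0 that is 1.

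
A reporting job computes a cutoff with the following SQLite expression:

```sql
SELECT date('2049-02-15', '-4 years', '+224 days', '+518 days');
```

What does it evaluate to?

Adding -4 years to 2049-02-15 gives 2045-02-15.
Applying '+224 days' to 2045-02-15: counting 224 days forward gives 2045-09-27.
Applying '+518 days' to 2045-09-27: counting 518 days forward gives 2047-02-27.

2047-02-27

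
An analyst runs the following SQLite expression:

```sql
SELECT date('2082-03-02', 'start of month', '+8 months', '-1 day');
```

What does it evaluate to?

`start of month` rewinds 2082-03-02 to 2082-03-01.
Adding +8 months to 2082-03-01 gives 2082-11-01.
Going back 1 day from 2082-11-01 reaches 2082-10-31 (last day of October, 31 days).

2082-10-31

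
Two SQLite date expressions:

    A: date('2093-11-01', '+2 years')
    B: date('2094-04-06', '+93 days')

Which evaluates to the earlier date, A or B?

B

A = 2095-11-01.
B = 2094-07-08.
B is earlier.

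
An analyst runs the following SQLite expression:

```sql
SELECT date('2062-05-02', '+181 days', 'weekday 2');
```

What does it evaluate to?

Applying '+181 days' to 2062-05-02: counting 181 days forward gives 2062-10-30.
`weekday 2` advances to the next Tuesday; 2062-10-30 is a Monday, so it moves forward to 2062-10-31.

2062-10-31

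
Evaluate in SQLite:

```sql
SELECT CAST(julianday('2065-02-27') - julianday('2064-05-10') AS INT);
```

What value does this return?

21 days remain in May 2064 after the 10th (31 − 10).
Full months from June 2064 through January 2065 contribute their day counts.
Then 27 days into February 2065.
Total: 21 + 30 + 31 + 31 + 30 + 31 + 30 + 31 + 31 + 27 = 293.

293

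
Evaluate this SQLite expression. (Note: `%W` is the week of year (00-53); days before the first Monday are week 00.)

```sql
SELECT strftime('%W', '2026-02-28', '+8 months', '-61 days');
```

First apply '+8 months', '-61 days': 2026-02-28 → 2026-08-28.
2026-08-28 is a Friday. SQLite's %W counts Mondays since the year started; the result is 34.

34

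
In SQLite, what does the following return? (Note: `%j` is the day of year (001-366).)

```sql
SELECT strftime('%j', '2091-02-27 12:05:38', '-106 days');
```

First apply '-106 days': 2091-02-27 12:05:38 → 2090-11-13 12:05:38.
Day-of-year for 2090-11-13: days since 2090-01-01 inclusive = 317, zero-padded to 317.

317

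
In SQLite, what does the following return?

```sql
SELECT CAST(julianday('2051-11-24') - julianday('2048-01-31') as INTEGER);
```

1393

0 days remain in January 2048 after the 31st (31 − 31).
Full months from February 2048 through October 2051 contribute their day counts.
Then 24 days into November 2051.
Total: 0 + 29 + 31 + 30 + 31 + 30 + 31 + 31 + 30 + 31 + 30 + 31 + 31 + 28 + 31 + 30 + 31 + 30 + 31 + 31 + 30 + 31 + 30 + 31 + 31 + 28 + 31 + 30 + 31 + 30 + 31 + 31 + 30 + 31 + 30 + 31 + 31 + 28 + 31 + 30 + 31 + 30 + 31 + 31 + 30 + 31 + 24 = 1393.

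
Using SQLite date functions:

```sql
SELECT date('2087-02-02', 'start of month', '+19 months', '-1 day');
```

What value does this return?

2088-08-31

`start of month` rewinds 2087-02-02 to 2087-02-01.
Adding +19 months to 2087-02-01 gives 2088-09-01.
Going back 1 day from 2088-09-01 reaches 2088-08-31 (last day of August, 31 days).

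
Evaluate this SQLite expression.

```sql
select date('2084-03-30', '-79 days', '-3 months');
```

2083-10-11

Applying '-79 days' to 2084-03-30: counting 79 days back gives 2084-01-11.
Adding -3 months to 2084-01-11 gives 2083-10-11.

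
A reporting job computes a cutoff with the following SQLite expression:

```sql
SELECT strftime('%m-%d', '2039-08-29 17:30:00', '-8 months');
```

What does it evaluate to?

12-29

First apply '-8 months': 2039-08-29 17:30:00 → 2038-12-29 17:30:00.
`%m-%d` extracts the month-day: 12-29.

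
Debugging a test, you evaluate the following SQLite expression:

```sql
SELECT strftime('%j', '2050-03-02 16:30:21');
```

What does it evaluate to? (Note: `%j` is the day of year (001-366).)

Day-of-year for 2050-03-02: days since 2050-01-01 inclusive = 61, zero-padded to 061.

061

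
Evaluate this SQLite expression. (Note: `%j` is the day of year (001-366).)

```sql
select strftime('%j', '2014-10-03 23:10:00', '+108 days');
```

019

First apply '+108 days': 2014-10-03 23:10:00 → 2015-01-19 23:10:00.
Day-of-year for 2015-01-19: days since 2015-01-01 inclusive = 19, zero-padded to 019.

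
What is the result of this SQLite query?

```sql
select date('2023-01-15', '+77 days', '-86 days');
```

Applying '+77 days' to 2023-01-15: counting 77 days forward gives 2023-04-02.
Applying '-86 days' to 2023-04-02: counting 86 days back gives 2023-01-06.

2023-01-06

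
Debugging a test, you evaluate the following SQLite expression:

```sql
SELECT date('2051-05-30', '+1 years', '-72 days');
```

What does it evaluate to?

2052-03-19

Adding +1 year to 2051-05-30 gives 2052-05-30.
Applying '-72 days' to 2052-05-30: counting 72 days back gives 2052-03-19.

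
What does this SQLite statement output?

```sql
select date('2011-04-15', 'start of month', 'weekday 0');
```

`start of month` rewinds 2011-04-15 to 2011-04-01.
`weekday 0` advances to the next Sunday; 2011-04-01 is a Friday, so it moves forward to 2011-04-03.

2011-04-03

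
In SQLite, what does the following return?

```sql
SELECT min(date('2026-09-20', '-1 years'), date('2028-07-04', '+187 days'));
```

date('2026-09-20', '-1 years') → 2025-09-20.
date('2028-07-04', '+187 days') → 2029-01-07.
Earlier of the two is 2025-09-20.

2025-09-20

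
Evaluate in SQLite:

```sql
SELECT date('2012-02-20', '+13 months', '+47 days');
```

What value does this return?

2013-05-06

Adding +13 months to 2012-02-20 gives 2013-03-20.
Applying '+47 days' to 2013-03-20: counting 47 days forward gives 2013-05-06.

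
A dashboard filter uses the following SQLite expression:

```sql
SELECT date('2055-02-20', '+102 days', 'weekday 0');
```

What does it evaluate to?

Applying '+102 days' to 2055-02-20: counting 102 days forward gives 2055-06-02.
`weekday 0` advances to the next Sunday; 2055-06-02 is a Wednesday, so it moves forward to 2055-06-06.

2055-06-06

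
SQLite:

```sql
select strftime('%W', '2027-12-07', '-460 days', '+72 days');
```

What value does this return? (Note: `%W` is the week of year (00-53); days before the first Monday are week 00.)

First apply '-460 days', '+72 days': 2027-12-07 → 2026-11-14.
2026-11-14 is a Saturday. SQLite's %W counts Mondays since the year started; the result is 45.

45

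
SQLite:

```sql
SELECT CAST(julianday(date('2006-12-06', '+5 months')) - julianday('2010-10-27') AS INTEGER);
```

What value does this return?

Adding +5 months to 2006-12-06 gives 2007-05-06.
25 days remain in May 2007 after the 6th (31 − 6).
Full months from June 2007 through September 2010 contribute their day counts.
Then 27 days into October 2010.
Total: 25 + 30 + 31 + 31 + 30 + 31 + 30 + 31 + 31 + 29 + 31 + 30 + 31 + 30 + 31 + 31 + 30 + 31 + 30 + 31 + 31 + 28 + 31 + 30 + 31 + 30 + 31 + 31 + 30 + 31 + 30 + 31 + 31 + 28 + 31 + 30 + 31 + 30 + 31 + 31 + 30 + 27 = 1270.
The subtraction is earlier − later, so the result is −1270 → -1270.

-1270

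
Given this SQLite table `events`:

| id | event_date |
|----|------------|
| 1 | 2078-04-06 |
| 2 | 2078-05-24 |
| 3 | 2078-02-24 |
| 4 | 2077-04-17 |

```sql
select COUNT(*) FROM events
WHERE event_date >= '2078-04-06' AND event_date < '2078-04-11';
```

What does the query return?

Rows in [2078-04-06, 2078-04-11): 2078-04-06 → 1 row.

1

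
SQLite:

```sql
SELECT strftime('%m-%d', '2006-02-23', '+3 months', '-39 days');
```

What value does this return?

First apply '+3 months', '-39 days': 2006-02-23 → 2006-04-14.
`%m-%d` extracts the month-day: 04-14.

04-14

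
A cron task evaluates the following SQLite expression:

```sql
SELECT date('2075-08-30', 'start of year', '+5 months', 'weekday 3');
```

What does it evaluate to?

2075-06-05

`start of year` rewinds 2075-08-30 to 2075-01-01.
Adding +5 months to 2075-01-01 gives 2075-06-01.
`weekday 3` advances to the next Wednesday; 2075-06-01 is a Saturday, so it moves forward to 2075-06-05.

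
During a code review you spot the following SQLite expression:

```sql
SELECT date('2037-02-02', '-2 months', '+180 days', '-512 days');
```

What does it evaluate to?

2036-01-05

Adding -2 months to 2037-02-02 gives 2036-12-02.
Applying '+180 days' to 2036-12-02: counting 180 days forward gives 2037-05-31.
Applying '-512 days' to 2037-05-31: counting 512 days back gives 2036-01-05.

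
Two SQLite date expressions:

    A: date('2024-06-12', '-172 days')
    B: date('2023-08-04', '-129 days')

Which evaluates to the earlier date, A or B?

B

A = 2023-12-23.
B = 2023-03-28.
B is earlier.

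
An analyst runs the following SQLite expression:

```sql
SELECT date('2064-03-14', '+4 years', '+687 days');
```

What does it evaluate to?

Adding +4 years to 2064-03-14 gives 2068-03-14.
Applying '+687 days' to 2068-03-14: counting 687 days forward gives 2070-01-30.

2070-01-30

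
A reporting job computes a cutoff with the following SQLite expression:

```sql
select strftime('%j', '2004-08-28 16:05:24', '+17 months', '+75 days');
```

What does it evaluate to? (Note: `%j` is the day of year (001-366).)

103

First apply '+17 months', '+75 days': 2004-08-28 16:05:24 → 2006-04-13 16:05:24.
Day-of-year for 2006-04-13: days since 2006-01-01 inclusive = 103, zero-padded to 103.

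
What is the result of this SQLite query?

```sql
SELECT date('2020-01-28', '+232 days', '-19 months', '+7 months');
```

Applying '+232 days' to 2020-01-28: counting 232 days forward gives 2020-09-16.
Adding -19 months to 2020-09-16 gives 2019-02-16.
Adding +7 months to 2019-02-16 gives 2019-09-16.

2019-09-16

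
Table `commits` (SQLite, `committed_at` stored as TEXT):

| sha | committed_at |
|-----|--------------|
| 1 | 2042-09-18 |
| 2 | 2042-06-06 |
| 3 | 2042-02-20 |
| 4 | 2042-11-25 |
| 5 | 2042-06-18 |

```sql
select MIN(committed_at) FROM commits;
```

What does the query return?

2042-02-20

MIN over {2042-02-20, 2042-06-06, 2042-06-18, 2042-09-18, 2042-11-25}.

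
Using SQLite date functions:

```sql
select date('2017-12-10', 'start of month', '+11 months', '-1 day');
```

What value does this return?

`start of month` rewinds 2017-12-10 to 2017-12-01.
Adding +11 months to 2017-12-01 gives 2018-11-01.
Going back 1 day from 2018-11-01 reaches 2018-10-31 (last day of October, 31 days).

2018-10-31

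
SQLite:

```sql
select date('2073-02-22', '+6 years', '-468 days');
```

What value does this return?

2077-11-11

Adding +6 years to 2073-02-22 gives 2079-02-22.
Applying '-468 days' to 2079-02-22: counting 468 days back gives 2077-11-11.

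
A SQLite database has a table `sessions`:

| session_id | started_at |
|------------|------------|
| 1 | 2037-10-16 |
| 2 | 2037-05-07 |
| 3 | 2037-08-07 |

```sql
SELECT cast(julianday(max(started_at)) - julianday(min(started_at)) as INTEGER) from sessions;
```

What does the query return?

MIN = 2037-05-07, MAX = 2037-10-16.
24 days remain in May 2037 after the 7th (31 − 7).
June 2037: 30 days.
July 2037: 31 days.
August 2037: 31 days.
September 2037: 30 days.
Then 16 days into October 2037.
Total: 24 + 30 + 31 + 31 + 30 + 16 = 162.

162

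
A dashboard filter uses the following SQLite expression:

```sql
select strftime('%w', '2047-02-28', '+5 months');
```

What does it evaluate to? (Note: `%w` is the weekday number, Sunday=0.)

0

First apply '+5 months': 2047-02-28 → 2047-07-28.
2047-07-28 is a Sunday; with Sunday=0 that is 0.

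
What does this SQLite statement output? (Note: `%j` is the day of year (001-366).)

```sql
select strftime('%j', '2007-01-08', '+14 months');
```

First apply '+14 months': 2007-01-08 → 2008-03-08.
Day-of-year for 2008-03-08: days since 2008-01-01 inclusive = 68, zero-padded to 068.

068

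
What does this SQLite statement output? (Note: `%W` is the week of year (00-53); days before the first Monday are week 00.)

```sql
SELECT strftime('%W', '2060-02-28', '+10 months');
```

52

First apply '+10 months': 2060-02-28 → 2060-12-28.
2060-12-28 is a Tuesday. SQLite's %W counts Mondays since the year started; the result is 52.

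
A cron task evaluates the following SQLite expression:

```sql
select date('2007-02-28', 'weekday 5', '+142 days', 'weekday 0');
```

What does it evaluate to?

`weekday 5` advances to the next Friday; 2007-02-28 is a Wednesday, so it moves forward to 2007-03-02.
Applying '+142 days' to 2007-03-02: counting 142 days forward gives 2007-07-22.
`weekday 0` advances to the next Sunday; 2007-07-22 is already a Sunday, so it stays at 2007-07-22.

2007-07-22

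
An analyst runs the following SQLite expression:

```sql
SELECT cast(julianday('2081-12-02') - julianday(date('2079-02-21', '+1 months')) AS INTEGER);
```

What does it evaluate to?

987

Adding +1 month to 2079-02-21 gives 2079-03-21.
10 days remain in March 2079 after the 21st (31 − 21).
Full months from April 2079 through November 2081 contribute their day counts.
Then 2 days into December 2081.
Total: 10 + 30 + 31 + 30 + 31 + 31 + 30 + 31 + 30 + 31 + 31 + 29 + 31 + 30 + 31 + 30 + 31 + 31 + 30 + 31 + 30 + 31 + 31 + 28 + 31 + 30 + 31 + 30 + 31 + 31 + 30 + 31 + 30 + 2 = 987.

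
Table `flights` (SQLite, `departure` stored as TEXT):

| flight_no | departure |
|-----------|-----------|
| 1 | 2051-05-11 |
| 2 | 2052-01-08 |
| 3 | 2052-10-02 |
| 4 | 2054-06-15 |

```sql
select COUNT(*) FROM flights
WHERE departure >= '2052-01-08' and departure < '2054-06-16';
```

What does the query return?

3

Rows in [2052-01-08, 2054-06-16): 2052-01-08, 2052-10-02, 2054-06-15 → 3 rows.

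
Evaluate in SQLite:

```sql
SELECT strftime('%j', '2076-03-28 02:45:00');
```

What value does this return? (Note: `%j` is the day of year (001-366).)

Day-of-year for 2076-03-28: days since 2076-01-01 inclusive = 88, zero-padded to 088.

088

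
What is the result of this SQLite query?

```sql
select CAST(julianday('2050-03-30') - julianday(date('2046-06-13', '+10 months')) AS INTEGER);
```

Adding +10 months to 2046-06-13 gives 2047-04-13.
17 days remain in April 2047 after the 13th (30 − 13).
Full months from May 2047 through February 2050 contribute their day counts.
Then 30 days into March 2050.
Total: 17 + 31 + 30 + 31 + 31 + 30 + 31 + 30 + 31 + 31 + 29 + 31 + 30 + 31 + 30 + 31 + 31 + 30 + 31 + 30 + 31 + 31 + 28 + 31 + 30 + 31 + 30 + 31 + 31 + 30 + 31 + 30 + 31 + 31 + 28 + 30 = 1082.

1082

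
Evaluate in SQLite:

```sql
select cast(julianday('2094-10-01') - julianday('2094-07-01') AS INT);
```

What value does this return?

92

30 days remain in July 2094 after the 1st (31 − 1).
August 2094: 31 days.
September 2094: 30 days.
Then 1 day into October 2094.
Total: 30 + 31 + 30 + 1 = 92.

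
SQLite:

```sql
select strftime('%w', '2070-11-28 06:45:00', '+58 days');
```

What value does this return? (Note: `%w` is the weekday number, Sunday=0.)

0

First apply '+58 days': 2070-11-28 06:45:00 → 2071-01-25 06:45:00.
2071-01-25 is a Sunday; with Sunday=0 that is 0.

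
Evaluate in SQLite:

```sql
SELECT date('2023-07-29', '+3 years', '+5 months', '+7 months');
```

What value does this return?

Adding +3 years to 2023-07-29 gives 2026-07-29.
Adding +5 months to 2026-07-29 gives 2026-12-29.
Adding +7 months to 2026-12-29 gives 2027-07-29.

2027-07-29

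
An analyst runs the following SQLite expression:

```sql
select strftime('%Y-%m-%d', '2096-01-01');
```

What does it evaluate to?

`%Y-%m-%d` extracts the ISO date: 2096-01-01.

2096-01-01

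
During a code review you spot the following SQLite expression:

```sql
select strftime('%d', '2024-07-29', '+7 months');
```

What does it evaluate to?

First apply '+7 months': 2024-07-29 → 2025-03-01.
`%d` extracts the 2-digit day of month: 01.

01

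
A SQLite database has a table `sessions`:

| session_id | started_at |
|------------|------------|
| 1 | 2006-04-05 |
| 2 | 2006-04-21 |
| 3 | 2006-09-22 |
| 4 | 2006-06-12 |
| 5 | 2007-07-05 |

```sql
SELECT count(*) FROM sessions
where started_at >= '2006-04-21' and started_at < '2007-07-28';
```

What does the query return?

Rows in [2006-04-21, 2007-07-28): 2006-04-21, 2006-09-22, 2006-06-12, 2007-07-05 → 4 rows.

4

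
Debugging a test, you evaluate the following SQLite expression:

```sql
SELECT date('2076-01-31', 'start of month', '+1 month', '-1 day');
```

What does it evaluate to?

`start of month` rewinds 2076-01-31 to 2076-01-01.
Adding +1 month to 2076-01-01 gives 2076-02-01.
Going back 1 day from 2076-02-01 reaches 2076-01-31 (last day of January, 31 days).

2076-01-31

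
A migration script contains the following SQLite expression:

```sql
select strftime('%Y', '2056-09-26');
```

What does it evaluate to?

2056

`%Y` extracts the 4-digit year: 2056.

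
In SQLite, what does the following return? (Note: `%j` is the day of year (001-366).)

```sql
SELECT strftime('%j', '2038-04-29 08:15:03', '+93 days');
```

212

First apply '+93 days': 2038-04-29 08:15:03 → 2038-07-31 08:15:03.
Day-of-year for 2038-07-31: days since 2038-01-01 inclusive = 212, zero-padded to 212.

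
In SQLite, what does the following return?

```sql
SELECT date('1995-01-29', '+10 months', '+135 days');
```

Adding +10 months to 1995-01-29 gives 1995-11-29.
Applying '+135 days' to 1995-11-29: counting 135 days forward gives 1996-04-12.

1996-04-12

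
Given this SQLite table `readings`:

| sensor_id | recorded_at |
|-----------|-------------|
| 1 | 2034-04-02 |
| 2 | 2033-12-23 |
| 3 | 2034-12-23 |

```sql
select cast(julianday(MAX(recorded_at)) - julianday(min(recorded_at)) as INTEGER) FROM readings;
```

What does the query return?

365

MIN = 2033-12-23, MAX = 2034-12-23.
8 days remain in December 2033 after the 23rd (31 − 23).
Full months from January 2034 through November 2034 contribute their day counts.
Then 23 days into December 2034.
Total: 8 + 31 + 28 + 31 + 30 + 31 + 30 + 31 + 31 + 30 + 31 + 30 + 23 = 365.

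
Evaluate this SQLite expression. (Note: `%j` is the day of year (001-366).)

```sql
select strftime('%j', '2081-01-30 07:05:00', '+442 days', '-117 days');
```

355

First apply '+442 days', '-117 days': 2081-01-30 07:05:00 → 2081-12-21 07:05:00.
Day-of-year for 2081-12-21: days since 2081-01-01 inclusive = 355, zero-padded to 355.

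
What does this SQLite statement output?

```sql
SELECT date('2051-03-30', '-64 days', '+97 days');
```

Applying '-64 days' to 2051-03-30: counting 64 days back gives 2051-01-25.
Applying '+97 days' to 2051-01-25: counting 97 days forward gives 2051-05-02.

2051-05-02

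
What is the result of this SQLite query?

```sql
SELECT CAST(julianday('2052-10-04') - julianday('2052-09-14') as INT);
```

16 days remain in September 2052 after the 14th (30 − 14).
Then 4 days into October 2052.
Total: 16 + 4 = 20.

20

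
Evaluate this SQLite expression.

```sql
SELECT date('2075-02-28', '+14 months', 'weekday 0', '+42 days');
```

2076-06-14

Adding +14 months to 2075-02-28 gives 2076-04-28.
`weekday 0` advances to the next Sunday; 2076-04-28 is a Tuesday, so it moves forward to 2076-05-03.
Applying '+42 days' to 2076-05-03: counting 42 days forward gives 2076-06-14.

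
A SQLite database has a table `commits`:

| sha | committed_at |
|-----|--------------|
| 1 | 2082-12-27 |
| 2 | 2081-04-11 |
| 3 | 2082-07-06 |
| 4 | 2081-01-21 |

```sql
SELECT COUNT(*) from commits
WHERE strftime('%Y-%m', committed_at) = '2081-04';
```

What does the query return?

Rows with year-month 2081-04: 2081-04-11 → 1.

1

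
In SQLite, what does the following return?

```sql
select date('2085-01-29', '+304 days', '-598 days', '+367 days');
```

Applying '+304 days' to 2085-01-29: counting 304 days forward gives 2085-11-29.
Applying '-598 days' to 2085-11-29: counting 598 days back gives 2084-04-10.
Applying '+367 days' to 2084-04-10: counting 367 days forward gives 2085-04-12.

2085-04-12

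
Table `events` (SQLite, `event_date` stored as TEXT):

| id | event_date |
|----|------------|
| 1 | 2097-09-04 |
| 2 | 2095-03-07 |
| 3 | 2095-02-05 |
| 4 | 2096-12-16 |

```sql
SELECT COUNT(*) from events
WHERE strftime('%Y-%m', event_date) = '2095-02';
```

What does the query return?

1

Rows with year-month 2095-02: 2095-02-05 → 1.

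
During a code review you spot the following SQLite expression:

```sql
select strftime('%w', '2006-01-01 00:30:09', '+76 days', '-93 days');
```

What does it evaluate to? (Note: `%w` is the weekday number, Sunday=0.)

First apply '+76 days', '-93 days': 2006-01-01 00:30:09 → 2005-12-15 00:30:09.
2005-12-15 is a Thursday; with Sunday=0 that is 4.

4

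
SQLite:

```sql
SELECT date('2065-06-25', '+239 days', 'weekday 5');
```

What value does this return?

2066-02-19

Applying '+239 days' to 2065-06-25: counting 239 days forward gives 2066-02-19.
`weekday 5` advances to the next Friday; 2066-02-19 is already a Friday, so it stays at 2066-02-19.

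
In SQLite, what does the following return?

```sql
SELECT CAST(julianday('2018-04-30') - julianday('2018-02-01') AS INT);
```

88

27 days remain in February 2018 after the 1st (28 − 1).
March 2018: 31 days.
Then 30 days into April 2018.
Total: 27 + 31 + 30 = 88.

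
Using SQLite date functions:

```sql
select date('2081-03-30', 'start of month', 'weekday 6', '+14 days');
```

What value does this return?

2081-03-15

`start of month` rewinds 2081-03-30 to 2081-03-01.
`weekday 6` advances to the next Saturday; 2081-03-01 is already a Saturday, so it stays at 2081-03-01.
Advancing 14 more days within March lands on 2081-03-15.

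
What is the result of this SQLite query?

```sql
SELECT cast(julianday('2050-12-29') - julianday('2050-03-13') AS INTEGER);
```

291

18 days remain in March 2050 after the 13th (31 − 13).
Full months from April 2050 through November 2050 contribute their day counts.
Then 29 days into December 2050.
Total: 18 + 30 + 31 + 30 + 31 + 31 + 30 + 31 + 30 + 29 = 291.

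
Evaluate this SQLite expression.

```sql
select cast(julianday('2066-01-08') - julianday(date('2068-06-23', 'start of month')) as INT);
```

`start of month` rewinds 2068-06-23 to 2068-06-01.
23 days remain in January 2066 after the 8th (31 − 8).
Full months from February 2066 through May 2068 contribute their day counts.
Then 1 day into June 2068.
Total: 23 + 28 + 31 + 30 + 31 + 30 + 31 + 31 + 30 + 31 + 30 + 31 + 31 + 28 + 31 + 30 + 31 + 30 + 31 + 31 + 30 + 31 + 30 + 31 + 31 + 29 + 31 + 30 + 31 + 1 = 875.
The subtraction is earlier − later, so the result is −875 → -875.

-875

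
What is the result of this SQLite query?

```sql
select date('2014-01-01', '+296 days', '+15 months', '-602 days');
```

2014-06-01

Applying '+296 days' to 2014-01-01: counting 296 days forward gives 2014-10-24.
Adding +15 months to 2014-10-24 gives 2016-01-24.
Applying '-602 days' to 2016-01-24: counting 602 days back gives 2014-06-01.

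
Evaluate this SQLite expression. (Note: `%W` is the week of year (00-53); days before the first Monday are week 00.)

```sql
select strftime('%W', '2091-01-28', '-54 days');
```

First apply '-54 days': 2091-01-28 → 2090-12-05.
2090-12-05 is a Tuesday. SQLite's %W counts Mondays since the year started; the result is 49.

49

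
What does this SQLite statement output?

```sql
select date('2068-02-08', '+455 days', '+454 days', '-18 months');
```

2069-02-05

Applying '+455 days' to 2068-02-08: counting 455 days forward gives 2069-05-08.
Applying '+454 days' to 2069-05-08: counting 454 days forward gives 2070-08-05.
Adding -18 months to 2070-08-05 gives 2069-02-05.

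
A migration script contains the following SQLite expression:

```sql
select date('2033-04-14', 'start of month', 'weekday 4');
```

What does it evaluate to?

2033-04-07

`start of month` rewinds 2033-04-14 to 2033-04-01.
`weekday 4` advances to the next Thursday; 2033-04-01 is a Friday, so it moves forward to 2033-04-07.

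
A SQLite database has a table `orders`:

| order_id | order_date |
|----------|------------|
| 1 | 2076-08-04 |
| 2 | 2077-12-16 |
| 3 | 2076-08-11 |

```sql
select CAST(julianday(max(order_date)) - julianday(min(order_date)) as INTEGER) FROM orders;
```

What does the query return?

499

MIN = 2076-08-04, MAX = 2077-12-16.
27 days remain in August 2076 after the 4th (31 − 4).
Full months from September 2076 through November 2077 contribute their day counts.
Then 16 days into December 2077.
Total: 27 + 30 + 31 + 30 + 31 + 31 + 28 + 31 + 30 + 31 + 30 + 31 + 31 + 30 + 31 + 30 + 16 = 499.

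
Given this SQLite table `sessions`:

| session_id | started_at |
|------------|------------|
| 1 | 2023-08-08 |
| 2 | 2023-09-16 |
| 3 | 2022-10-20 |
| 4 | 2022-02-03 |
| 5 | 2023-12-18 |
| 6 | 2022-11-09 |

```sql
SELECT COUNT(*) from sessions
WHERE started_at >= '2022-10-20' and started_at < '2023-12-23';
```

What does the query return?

5

Rows in [2022-10-20, 2023-12-23): 2023-08-08, 2023-09-16, 2022-10-20, 2023-12-18, 2022-11-09 → 5 rows.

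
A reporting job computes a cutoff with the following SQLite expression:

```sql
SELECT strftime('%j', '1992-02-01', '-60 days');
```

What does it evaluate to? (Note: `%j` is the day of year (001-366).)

337

First apply '-60 days': 1992-02-01 → 1991-12-03.
Day-of-year for 1991-12-03: days since 1991-01-01 inclusive = 337, zero-padded to 337.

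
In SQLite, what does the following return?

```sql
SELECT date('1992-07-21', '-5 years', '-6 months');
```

Adding -5 years to 1992-07-21 gives 1987-07-21.
Adding -6 months to 1987-07-21 gives 1987-01-21.

1987-01-21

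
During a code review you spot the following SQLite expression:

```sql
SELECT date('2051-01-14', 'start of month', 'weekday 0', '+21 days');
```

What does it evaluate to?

2051-01-22

`start of month` rewinds 2051-01-14 to 2051-01-01.
`weekday 0` advances to the next Sunday; 2051-01-01 is already a Sunday, so it stays at 2051-01-01.
Advancing 21 more days within January lands on 2051-01-22.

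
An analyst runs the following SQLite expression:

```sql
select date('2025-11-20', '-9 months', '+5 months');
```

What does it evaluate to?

2025-07-20

Adding -9 months to 2025-11-20 gives 2025-02-20.
Adding +5 months to 2025-02-20 gives 2025-07-20.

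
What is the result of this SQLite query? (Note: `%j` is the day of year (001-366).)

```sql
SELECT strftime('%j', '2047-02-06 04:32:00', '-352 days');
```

First apply '-352 days': 2047-02-06 04:32:00 → 2046-02-19 04:32:00.
Day-of-year for 2046-02-19: days since 2046-01-01 inclusive = 50, zero-padded to 050.

050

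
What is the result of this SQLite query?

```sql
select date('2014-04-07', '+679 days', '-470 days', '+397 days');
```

2015-12-04

Applying '+679 days' to 2014-04-07: counting 679 days forward gives 2016-02-15.
Applying '-470 days' to 2016-02-15: counting 470 days back gives 2014-11-02.
Applying '+397 days' to 2014-11-02: counting 397 days forward gives 2015-12-04.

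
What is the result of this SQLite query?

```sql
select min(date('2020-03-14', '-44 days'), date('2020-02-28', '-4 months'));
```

date('2020-03-14', '-44 days') → 2020-01-30.
date('2020-02-28', '-4 months') → 2019-10-28.
Earlier of the two is 2019-10-28.

2019-10-28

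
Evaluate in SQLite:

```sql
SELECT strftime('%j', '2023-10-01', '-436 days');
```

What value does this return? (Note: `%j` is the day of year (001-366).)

203

First apply '-436 days': 2023-10-01 → 2022-07-22.
Day-of-year for 2022-07-22: days since 2022-01-01 inclusive = 203, zero-padded to 203.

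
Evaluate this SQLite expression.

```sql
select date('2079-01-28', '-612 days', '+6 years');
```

Applying '-612 days' to 2079-01-28: counting 612 days back gives 2077-05-26.
Adding +6 years to 2077-05-26 gives 2083-05-26.

2083-05-26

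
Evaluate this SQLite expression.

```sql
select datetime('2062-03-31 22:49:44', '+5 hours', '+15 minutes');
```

2062-04-01 04:04:44

+5 hours from 2062-03-31 22:49:44 is 2062-04-01 03:49:44 (crosses midnight).
+15 minutes from 2062-04-01 03:49:44 is 2062-04-01 04:04:44.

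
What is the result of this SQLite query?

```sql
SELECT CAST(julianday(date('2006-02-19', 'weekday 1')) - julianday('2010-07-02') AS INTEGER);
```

`weekday 1` advances to the next Monday; 2006-02-19 is a Sunday, so it moves forward to 2006-02-20.
8 days remain in February 2006 after the 20th (28 − 20).
Full months from March 2006 through June 2010 contribute their day counts.
Then 2 days into July 2010.
Total: 8 + 31 + 30 + 31 + 30 + 31 + 31 + 30 + 31 + 30 + 31 + 31 + 28 + 31 + 30 + 31 + 30 + 31 + 31 + 30 + 31 + 30 + 31 + 31 + 29 + 31 + 30 + 31 + 30 + 31 + 31 + 30 + 31 + 30 + 31 + 31 + 28 + 31 + 30 + 31 + 30 + 31 + 31 + 30 + 31 + 30 + 31 + 31 + 28 + 31 + 30 + 31 + 30 + 2 = 1593.
The subtraction is earlier − later, so the result is −1593 → -1593.

-1593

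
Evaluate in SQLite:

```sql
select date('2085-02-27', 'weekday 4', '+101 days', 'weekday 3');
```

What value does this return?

`weekday 4` advances to the next Thursday; 2085-02-27 is a Tuesday, so it moves forward to 2085-03-01.
Applying '+101 days' to 2085-03-01: counting 101 days forward gives 2085-06-10.
`weekday 3` advances to the next Wednesday; 2085-06-10 is a Sunday, so it moves forward to 2085-06-13.

2085-06-13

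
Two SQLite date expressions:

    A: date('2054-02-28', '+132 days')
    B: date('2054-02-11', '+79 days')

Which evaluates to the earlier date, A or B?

B

A = 2054-07-10.
B = 2054-05-01.
B is earlier.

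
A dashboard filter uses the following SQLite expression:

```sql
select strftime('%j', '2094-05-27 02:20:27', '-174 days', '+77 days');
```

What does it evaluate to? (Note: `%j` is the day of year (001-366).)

050

First apply '-174 days', '+77 days': 2094-05-27 02:20:27 → 2094-02-19 02:20:27.
Day-of-year for 2094-02-19: days since 2094-01-01 inclusive = 50, zero-padded to 050.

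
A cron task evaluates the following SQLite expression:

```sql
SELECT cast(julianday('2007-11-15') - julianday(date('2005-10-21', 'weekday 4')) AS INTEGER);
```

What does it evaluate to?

`weekday 4` advances to the next Thursday; 2005-10-21 is a Friday, so it moves forward to 2005-10-27.
4 days remain in October 2005 after the 27th (31 − 27).
Full months from November 2005 through October 2007 contribute their day counts.
Then 15 days into November 2007.
Total: 4 + 30 + 31 + 31 + 28 + 31 + 30 + 31 + 30 + 31 + 31 + 30 + 31 + 30 + 31 + 31 + 28 + 31 + 30 + 31 + 30 + 31 + 31 + 30 + 31 + 15 = 749.

749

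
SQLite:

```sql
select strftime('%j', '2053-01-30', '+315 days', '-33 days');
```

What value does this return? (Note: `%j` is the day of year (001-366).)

First apply '+315 days', '-33 days': 2053-01-30 → 2053-11-08.
Day-of-year for 2053-11-08: days since 2053-01-01 inclusive = 312, zero-padded to 312.

312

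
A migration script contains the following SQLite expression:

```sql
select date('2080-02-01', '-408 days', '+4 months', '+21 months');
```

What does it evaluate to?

Applying '-408 days' to 2080-02-01: counting 408 days back gives 2078-12-20.
Adding +4 months to 2078-12-20 gives 2079-04-20.
Adding +21 months to 2079-04-20 gives 2081-01-20.

2081-01-20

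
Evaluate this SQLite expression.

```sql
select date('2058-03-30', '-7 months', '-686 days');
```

2055-10-14

Adding -7 months to 2058-03-30 gives 2057-08-30.
Applying '-686 days' to 2057-08-30: counting 686 days back gives 2055-10-14.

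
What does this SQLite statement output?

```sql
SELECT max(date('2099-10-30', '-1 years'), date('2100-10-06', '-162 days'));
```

2100-04-27

date('2099-10-30', '-1 years') → 2098-10-30.
date('2100-10-06', '-162 days') → 2100-04-27.
Later of the two is 2100-04-27.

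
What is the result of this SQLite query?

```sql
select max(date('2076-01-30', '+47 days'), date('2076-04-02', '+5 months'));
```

2076-09-02

date('2076-01-30', '+47 days') → 2076-03-17.
date('2076-04-02', '+5 months') → 2076-09-02.
Later of the two is 2076-09-02.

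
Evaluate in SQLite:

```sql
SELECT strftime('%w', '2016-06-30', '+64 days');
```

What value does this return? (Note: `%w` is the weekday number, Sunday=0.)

First apply '+64 days': 2016-06-30 → 2016-09-02.
2016-09-02 is a Friday; with Sunday=0 that is 5.

5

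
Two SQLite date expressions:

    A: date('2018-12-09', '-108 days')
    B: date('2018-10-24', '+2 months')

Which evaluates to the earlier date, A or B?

A

A = 2018-08-23.
B = 2018-12-24.
A is earlier.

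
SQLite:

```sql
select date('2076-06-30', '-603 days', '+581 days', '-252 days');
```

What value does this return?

Applying '-603 days' to 2076-06-30: counting 603 days back gives 2074-11-05.
Applying '+581 days' to 2074-11-05: counting 581 days forward gives 2076-06-08.
Applying '-252 days' to 2076-06-08: counting 252 days back gives 2075-09-30.

2075-09-30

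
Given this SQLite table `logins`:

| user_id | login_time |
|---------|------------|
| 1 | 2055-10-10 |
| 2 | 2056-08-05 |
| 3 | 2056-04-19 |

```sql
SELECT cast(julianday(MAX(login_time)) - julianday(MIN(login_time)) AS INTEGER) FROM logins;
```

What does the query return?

300

MIN = 2055-10-10, MAX = 2056-08-05.
21 days remain in October 2055 after the 10th (31 − 10).
Full months from November 2055 through July 2056 contribute their day counts.
Then 5 days into August 2056.
Total: 21 + 30 + 31 + 31 + 29 + 31 + 30 + 31 + 30 + 31 + 5 = 300.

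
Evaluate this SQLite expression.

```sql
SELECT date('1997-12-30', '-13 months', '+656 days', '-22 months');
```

1996-11-17

Adding -13 months to 1997-12-30 gives 1996-11-30.
Applying '+656 days' to 1996-11-30: counting 656 days forward gives 1998-09-17.
Adding -22 months to 1998-09-17 gives 1996-11-17.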